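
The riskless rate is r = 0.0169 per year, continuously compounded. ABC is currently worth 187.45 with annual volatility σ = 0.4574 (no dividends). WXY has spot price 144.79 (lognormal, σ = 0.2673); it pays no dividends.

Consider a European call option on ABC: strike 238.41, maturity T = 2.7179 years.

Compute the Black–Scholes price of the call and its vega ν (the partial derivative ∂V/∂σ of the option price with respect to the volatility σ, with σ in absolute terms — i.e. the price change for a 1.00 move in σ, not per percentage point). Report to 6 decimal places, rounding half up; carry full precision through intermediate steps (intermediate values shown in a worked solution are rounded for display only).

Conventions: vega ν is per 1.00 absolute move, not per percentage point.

σ√T = 0.4574·√2.7179 = 0.754072
d₁ = (ln(S/K) + (r+σ²/2)T) / (σ√T) = (ln(187.45/238.41) + (0.0169+0.4574²/2)·2.7179) / 0.754072 = (-0.240480 + 0.330245) / 0.754072 = 0.119041
d₂ = d₁ − σ√T = 0.119041 − 0.754072 = -0.635032
e^{−rT} = 0.955106
N(d₁) = 0.547378,  N(d₂) = 0.262704
Call price V = S·N(d₁) − K·e^{−rT}·N(d₂) = 102.606079 − 59.819498 = 42.786581
φ(d₁) = (1/√(2π))·e^{−d₁²/2} = 0.396126
ν = S·φ(d₁)·√T = 122.415139

price = 42.786581
ν = 122.415139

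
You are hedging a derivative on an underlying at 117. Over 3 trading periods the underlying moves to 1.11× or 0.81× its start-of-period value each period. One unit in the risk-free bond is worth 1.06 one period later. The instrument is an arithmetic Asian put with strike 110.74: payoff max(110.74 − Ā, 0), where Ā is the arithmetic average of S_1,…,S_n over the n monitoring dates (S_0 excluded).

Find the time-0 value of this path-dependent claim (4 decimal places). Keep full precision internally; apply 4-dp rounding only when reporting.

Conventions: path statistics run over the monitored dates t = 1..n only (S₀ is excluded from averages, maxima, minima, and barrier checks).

price = 1.5006

With p* = (R−d)/(u−d) = 0.8333, sum probability × payoff across the paths and divide by R^3.
Enumerate all 2^3 = 8 price paths (U = up ×1.11, D = down ×0.81); each path with k up-moves has probability p*^k·(1−p*)^(3−k).
DDD: Ā=77.9041, payoff=32.8359, prob=0.004630
UDD: Ā=106.7575, payoff=3.9825, prob=0.023148
DUD: Ā=95.0575, payoff=15.6825, prob=0.023148
UUD: Ā=130.2639, payoff=0.0000, prob=0.115741
DDU: Ā=85.5805, payoff=25.1595, prob=0.023148
UDU: Ā=117.2769, payoff=0.0000, prob=0.115741
DUU: Ā=105.5769, payoff=5.1631, prob=0.115741
UUU: Ā=144.6795, payoff=0.0000, prob=0.578704
Price = Σ prob·payoff / R^3 = 1.787201 / 1.191016 = 1.5006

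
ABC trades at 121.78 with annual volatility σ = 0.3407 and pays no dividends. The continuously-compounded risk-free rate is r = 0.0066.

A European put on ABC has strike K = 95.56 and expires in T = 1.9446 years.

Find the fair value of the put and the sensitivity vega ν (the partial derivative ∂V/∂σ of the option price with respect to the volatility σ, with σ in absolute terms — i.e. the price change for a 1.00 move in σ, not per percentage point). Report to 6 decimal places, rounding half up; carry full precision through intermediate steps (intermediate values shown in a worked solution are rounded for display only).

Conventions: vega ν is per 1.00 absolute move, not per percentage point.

σ√T = 0.3407·√1.9446 = 0.475102
d₁ = (ln(S/K) + (r+σ²/2)T) / (σ√T) = (ln(121.78/95.56) + (0.0066+0.3407²/2)·1.9446) / 0.475102 = (0.242462 + 0.125696) / 0.475102 = 0.774901
d₂ = d₁ − σ√T = 0.774901 − 0.475102 = 0.299799
e^{−rT} = 0.987248
N(−d₁) = 0.219199,  N(−d₂) = 0.382165
Put price V = K·e^{−rT}·N(−d₂) − S·N(−d₁) = 36.054016 − 26.694066 = 9.359950
φ(d₁) = (1/√(2π))·e^{−d₁²/2} = 0.295474
ν = S·φ(d₁)·√T = 50.177665

price = 9.359950
ν = 50.177665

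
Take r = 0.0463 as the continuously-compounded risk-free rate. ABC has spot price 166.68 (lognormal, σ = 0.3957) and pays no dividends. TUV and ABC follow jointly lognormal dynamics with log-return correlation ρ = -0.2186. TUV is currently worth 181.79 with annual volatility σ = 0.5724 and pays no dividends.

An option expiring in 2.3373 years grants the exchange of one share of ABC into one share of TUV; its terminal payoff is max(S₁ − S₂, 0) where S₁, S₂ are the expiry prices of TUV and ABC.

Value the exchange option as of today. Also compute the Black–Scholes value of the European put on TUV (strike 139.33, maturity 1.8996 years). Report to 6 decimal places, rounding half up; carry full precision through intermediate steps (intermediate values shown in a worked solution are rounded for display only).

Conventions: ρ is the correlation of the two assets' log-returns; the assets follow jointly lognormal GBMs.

σ_eff = √(σ₁² + σ₂² − 2ρσ₁σ₂) = √(0.5724² + 0.3957² − 2·-0.2186·0.5724·0.3957) = 0.763705
d₁ = (ln(S₁/S₂) + (q₂ − q₁ + σ_eff²/2)T) / (σ_eff√T) = (ln(181.79/166.68) + (0.0 − 0.0 + 0.291623)·2.3373) / 1.167570 = 0.658107
d₂ = d₁ − σ_eff√T = 0.658107 − 1.167570 = -0.509463
N(d₁) = 0.744765,  N(d₂) = 0.305214
V = S₁·e^{−q₁T}·N(d₁) − S₂·e^{−q₂T}·N(d₂) = 135.390897 − 50.873059 = 84.517838
[vanilla: TUV put K=139.33]
σ√T = 0.5724·√1.8996 = 0.788916
d₁ = (ln(S/K) + (r+σ²/2)T) / (σ√T) = (ln(181.79/139.33) + (0.0463+0.5724²/2)·1.8996) / 0.788916 = (0.266007 + 0.399146) / 0.788916 = 0.843122
d₂ = d₁ − σ√T = 0.843122 − 0.788916 = 0.054206
e^{−rT} = 0.915805
N(−d₁) = 0.199580,  N(−d₂) = 0.478385
price = K·e^{−rT}·N(−d₂) − S·N(−d₁) = 61.041567 − 36.281653 = 24.759914

exchange price = 84.517838
price(TUV put K=139.33) = 24.759914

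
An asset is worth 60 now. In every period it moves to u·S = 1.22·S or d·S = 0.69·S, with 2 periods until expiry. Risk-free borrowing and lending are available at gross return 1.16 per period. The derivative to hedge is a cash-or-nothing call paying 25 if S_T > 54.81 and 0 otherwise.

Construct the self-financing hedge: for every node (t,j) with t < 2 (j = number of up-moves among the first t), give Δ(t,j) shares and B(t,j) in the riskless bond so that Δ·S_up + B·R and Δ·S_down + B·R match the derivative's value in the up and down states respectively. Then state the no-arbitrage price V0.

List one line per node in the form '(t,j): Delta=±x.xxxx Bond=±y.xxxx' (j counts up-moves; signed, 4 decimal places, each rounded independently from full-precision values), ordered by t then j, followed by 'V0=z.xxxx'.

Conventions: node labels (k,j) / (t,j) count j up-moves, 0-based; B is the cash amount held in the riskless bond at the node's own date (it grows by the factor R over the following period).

Risk-neutral probability p* = (R−d)/(u−d) = (1.16−0.69)/(1.22−0.69) = 0.8868.
Expiry values: V(2,0)=0.0000, V(2,1)=0.0000, V(2,2)=25.0000
Node (1,0) S=41.4000: V=(p*·0.0000+(1−p*)·0.0000)/1.16=0.0000; Δ=(0.0000−0.0000)/(50.5080−28.5660)=0.0000; B=V−Δ·S=0.0000
Node (1,1) S=73.2000: V=(p*·25.0000+(1−p*)·0.0000)/1.16=19.1119; Δ=(25.0000−0.0000)/(89.3040−50.5080)=0.6444; B=V−Δ·S=-28.0579
Node (0,0) S=60.0000: V=(p*·19.1119+(1−p*)·0.0000)/1.16=14.6106; Δ=(19.1119−0.0000)/(73.2000−41.4000)=0.6010; B=V−Δ·S=-21.4496
As a check, the time-0 holding Δ(0,0)·S0 + B(0,0) comes to 14.6106 — exactly V0.

(0,0): Delta=0.6010 Bond=-21.4496
(1,0): Delta=0.0000 Bond=0.0000
(1,1): Delta=0.6444 Bond=-28.0579
V0=14.6106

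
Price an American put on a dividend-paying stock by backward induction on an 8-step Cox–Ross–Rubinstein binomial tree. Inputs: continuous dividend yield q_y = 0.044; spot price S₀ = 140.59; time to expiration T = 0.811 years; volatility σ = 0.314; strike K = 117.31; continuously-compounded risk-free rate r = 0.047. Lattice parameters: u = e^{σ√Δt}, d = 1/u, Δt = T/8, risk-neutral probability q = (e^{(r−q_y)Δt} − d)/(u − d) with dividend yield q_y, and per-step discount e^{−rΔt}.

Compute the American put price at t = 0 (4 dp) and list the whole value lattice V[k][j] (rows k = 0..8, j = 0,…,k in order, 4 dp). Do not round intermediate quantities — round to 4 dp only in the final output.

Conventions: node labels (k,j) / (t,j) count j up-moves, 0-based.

price = 5.3455
tree:
5.3455
8.1064 2.3665
12.0091 3.9008 0.7048
17.2926 6.3260 1.2760 0.0844
24.0465 10.0472 2.3019 0.1620 0.0000
32.0276 15.5209 4.1354 0.3109 0.0000 0.0000
40.1414 23.0606 7.3945 0.5968 0.0000 0.0000 0.0000
47.4833 32.0276 13.1508 1.1456 0.0000 0.0000 0.0000 0.0000
54.1266 40.1414 23.0606 2.1991 0.0000 0.0000 0.0000 0.0000 0.0000

params: Δt=0.10138 u=1.10514 d=0.90486 q=0.47655 e^(-rΔt)=0.99525
t_8 payoffs: 54.1266 40.1414 23.0606 2.1991 0.0000 0.0000 0.0000 0.0000 0.0000
k=7: node(7,0) S=69.8267 payoff=47.4833 vs cont=47.2364 → 47.4833 [stop]  node(7,1) S=85.2824 payoff=32.0276 vs cont=31.8495 → 32.0276 [stop]  node(7,2) S=104.1592 payoff=13.1508 vs cont=13.0568 → 13.1508 [stop]  node(7,3) S=127.2142 payoff=0.0000 vs cont=1.1456 → 1.1456 [wait]  node(7,4) S=155.3722 payoff=0.0000 vs cont=0.0000 → 0.0000 [wait]  node(7,5) S=189.7629 payoff=0.0000 vs cont=0.0000 → 0.0000 [wait]  node(7,6) S=231.7657 payoff=0.0000 vs cont=0.0000 → 0.0000 [wait]  node(7,7) S=283.0656 payoff=0.0000 vs cont=0.0000 → 0.0000 [wait]
k=6: node(6,0) S=77.1686 payoff=40.1414 vs cont=39.9272 → 40.1414 [stop]  node(6,1) S=94.2494 payoff=23.0606 vs cont=22.9225 → 23.0606 [stop]  node(6,2) S=115.1109 payoff=2.1991 vs cont=7.3945 → 7.3945 [wait]  node(6,3) S=140.5900 payoff=0.0000 vs cont=0.5968 → 0.5968 [wait]  node(6,4) S=171.7087 payoff=0.0000 vs cont=0.0000 → 0.0000 [wait]  node(6,5) S=209.7154 payoff=0.0000 vs cont=0.0000 → 0.0000 [wait]  node(6,6) S=256.1346 payoff=0.0000 vs cont=0.0000 → 0.0000 [wait]
k=5: node(5,0) S=85.2824 payoff=32.0276 vs cont=31.8495 → 32.0276 [stop]  node(5,1) S=104.1592 payoff=13.1508 vs cont=15.5209 → 15.5209 [wait]  node(5,2) S=127.2142 payoff=0.0000 vs cont=4.1354 → 4.1354 [wait]  node(5,3) S=155.3722 payoff=0.0000 vs cont=0.3109 → 0.3109 [wait]  node(5,4) S=189.7629 payoff=0.0000 vs cont=0.0000 → 0.0000 [wait]  node(5,5) S=231.7657 payoff=0.0000 vs cont=0.0000 → 0.0000 [wait]
k=4: node(4,0) S=94.2494 payoff=23.0606 vs cont=24.0465 → 24.0465 [wait]  node(4,1) S=115.1109 payoff=2.1991 vs cont=10.0472 → 10.0472 [wait]  node(4,2) S=140.5900 payoff=0.0000 vs cont=2.3019 → 2.3019 [wait]  node(4,3) S=171.7087 payoff=0.0000 vs cont=0.1620 → 0.1620 [wait]  node(4,4) S=209.7154 payoff=0.0000 vs cont=0.0000 → 0.0000 [wait]
k=3: node(3,0) S=104.1592 payoff=13.1508 vs cont=17.2926 → 17.2926 [wait]  node(3,1) S=127.2142 payoff=0.0000 vs cont=6.3260 → 6.3260 [wait]  node(3,2) S=155.3722 payoff=0.0000 vs cont=1.2760 → 1.2760 [wait]  node(3,3) S=189.7629 payoff=0.0000 vs cont=0.0844 → 0.0844 [wait]
k=2: node(2,0) S=115.1109 payoff=2.1991 vs cont=12.0091 → 12.0091 [wait]  node(2,1) S=140.5900 payoff=0.0000 vs cont=3.9008 → 3.9008 [wait]  node(2,2) S=171.7087 payoff=0.0000 vs cont=0.7048 → 0.7048 [wait]
k=1: node(1,0) S=127.2142 payoff=0.0000 vs cont=8.1064 → 8.1064 [wait]  node(1,1) S=155.3722 payoff=0.0000 vs cont=2.3665 → 2.3665 [wait]
k=0: node(0,0) S=140.5900 payoff=0.0000 vs cont=5.3455 → 5.3455 [wait]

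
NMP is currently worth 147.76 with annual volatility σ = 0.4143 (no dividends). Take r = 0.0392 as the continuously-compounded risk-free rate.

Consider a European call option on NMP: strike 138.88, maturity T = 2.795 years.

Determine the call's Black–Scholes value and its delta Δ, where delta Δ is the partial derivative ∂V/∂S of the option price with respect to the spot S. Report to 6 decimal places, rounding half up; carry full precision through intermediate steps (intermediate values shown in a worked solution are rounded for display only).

σ√T = 0.4143·√2.795 = 0.692637
d₁ = (ln(S/K) + (r+σ²/2)T) / (σ√T) = (ln(147.76/138.88) + (0.0392+0.4143²/2)·2.795) / 0.692637 = (0.061979 + 0.349437) / 0.692637 = 0.593985
d₂ = d₁ − σ√T = 0.593985 − 0.692637 = -0.098652
e^{−rT} = 0.896225
N(d₁) = 0.723739,  N(d₂) = 0.460707
Call price V = S·N(d₁) − K·e^{−rT}·N(d₂) = 106.939673 − 57.343174 = 49.596499
Δ = N(d₁) = 0.723739

price = 49.596499
Δ = 0.723739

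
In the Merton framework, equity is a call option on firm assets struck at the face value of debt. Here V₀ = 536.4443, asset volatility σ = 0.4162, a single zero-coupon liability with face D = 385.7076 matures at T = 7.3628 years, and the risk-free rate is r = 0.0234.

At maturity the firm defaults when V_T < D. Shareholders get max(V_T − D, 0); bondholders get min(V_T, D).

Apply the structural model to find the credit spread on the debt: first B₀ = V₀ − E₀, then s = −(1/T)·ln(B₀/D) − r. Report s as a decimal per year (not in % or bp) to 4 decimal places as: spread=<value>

spread=0.0464

Work the structural quantities from V₀ = 536.4443 against face 385.7076:
d₁ = [ln(V₀/D) + (r + σ²/2)T] / (σ√T)
   = [ln(536.4443/385.7076) + (0.0234 + 0.5·0.4162²)·7.3628] / (0.4162·√7.3628)
   = [0.329883 + 0.809991] / 1.129337 = 1.009330
d₂ = d₁ − σ√T = 1.009330 − 1.129337 = -0.120007
N(d₁) = 0.843592,  N(d₂) = 0.452239,  e^(−rT) = 0.841735
E₀ = V₀·N(d₁) − D·e^(−rT)·N(d₂)
   = 536.4443·0.843592 − 385.7076·0.841735·0.452239 = 305.714473
B₀ = V₀ − E₀ = 536.4443 − 305.714473 = 230.729827
spread = −(1/T)·ln(B₀/D) − r = −(1/7.3628)·ln(230.729827/385.7076) − 0.0234 = 0.04638760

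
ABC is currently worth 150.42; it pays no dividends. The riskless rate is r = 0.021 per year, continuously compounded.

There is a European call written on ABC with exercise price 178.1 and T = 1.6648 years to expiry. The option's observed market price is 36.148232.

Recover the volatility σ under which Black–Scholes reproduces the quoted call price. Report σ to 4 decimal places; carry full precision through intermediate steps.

sigma = 0.5693

At σ = 0.5693 the Black–Scholes value reproduces the quote:
σ√T = 0.5693·√1.6648 = 0.734551
d₁ = (ln(S/K) + (r+σ²/2)T) / (σ√T) = (ln(150.42/178.1) + (0.021+0.5693²/2)·1.6648) / 0.734551 = (-0.168914 + 0.304744) / 0.734551 = 0.184915
d₂ = d₁ − σ√T = 0.184915 − 0.734551 = -0.549636
e^{−rT} = 0.965643
N(d₁) = 0.573352,  N(d₂) = 0.291285
V = S·N(d₁) − K·e^{−rT}·N(d₂) = 86.243656 − 50.095424 = 36.148232 (the quoted price), and the Black–Scholes price is strictly increasing in σ, so σ is unique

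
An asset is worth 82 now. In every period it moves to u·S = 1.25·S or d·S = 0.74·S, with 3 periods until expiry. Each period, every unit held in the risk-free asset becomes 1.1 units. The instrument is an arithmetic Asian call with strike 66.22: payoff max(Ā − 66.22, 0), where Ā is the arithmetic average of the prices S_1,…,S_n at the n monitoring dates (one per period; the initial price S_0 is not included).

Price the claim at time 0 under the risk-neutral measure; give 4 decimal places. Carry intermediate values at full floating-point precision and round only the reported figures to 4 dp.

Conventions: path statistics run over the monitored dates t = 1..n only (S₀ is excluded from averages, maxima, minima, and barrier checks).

Set p* = 0.7059 (from d < R < u); the path-dependent value is the discounted p*-expectation over all price paths.
Enumerate all 2^3 = 8 price paths (U = up ×1.25, D = down ×0.74); each path with k up-moves has probability p*^k·(1−p*)^(3−k).
DDD: Ā=46.2705, payoff=0.0000, prob=0.025443
UDD: Ā=78.1597, payoff=11.9397, prob=0.061062
DUD: Ā=64.2197, payoff=0.0000, prob=0.061062
UUD: Ā=108.4792, payoff=42.2592, prob=0.146550
DDU: Ā=53.9041, payoff=0.0000, prob=0.061062
UDU: Ā=91.0542, payoff=24.8342, prob=0.146550
DUU: Ā=77.1142, payoff=10.8942, prob=0.146550
UUU: Ā=130.2604, payoff=64.0404, prob=0.351720
Price = Σ prob·payoff / R^3 = 34.682422 / 1.331000 = 26.0574

price = 26.0574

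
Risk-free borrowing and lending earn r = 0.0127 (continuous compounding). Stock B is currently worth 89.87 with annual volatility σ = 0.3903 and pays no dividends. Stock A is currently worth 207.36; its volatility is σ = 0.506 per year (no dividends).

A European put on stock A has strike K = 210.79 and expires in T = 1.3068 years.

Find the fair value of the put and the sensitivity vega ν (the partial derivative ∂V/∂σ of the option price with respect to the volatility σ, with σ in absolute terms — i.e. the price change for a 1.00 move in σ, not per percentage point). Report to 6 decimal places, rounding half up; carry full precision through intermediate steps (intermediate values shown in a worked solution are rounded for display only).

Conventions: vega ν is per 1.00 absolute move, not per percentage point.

price = 47.167864
ν = 90.684808

σ√T = 0.506·√1.3068 = 0.578436
d₁ = (ln(S/K) + (r+σ²/2)T) / (σ√T) = (ln(207.36/210.79) + (0.0127+0.506²/2)·1.3068) / 0.578436 = (-0.016406 + 0.183890) / 0.578436 = 0.289547
d₂ = d₁ − σ√T = 0.289547 − 0.578436 = -0.288889
e^{−rT} = 0.983541
N(−d₁) = 0.386081,  N(−d₂) = 0.613667
Put price V = K·e^{−rT}·N(−d₂) − S·N(−d₁) = 127.225705 − 80.057841 = 47.167864
φ(d₁) = (1/√(2π))·e^{−d₁²/2} = 0.382565
ν = S·φ(d₁)·√T = 90.684808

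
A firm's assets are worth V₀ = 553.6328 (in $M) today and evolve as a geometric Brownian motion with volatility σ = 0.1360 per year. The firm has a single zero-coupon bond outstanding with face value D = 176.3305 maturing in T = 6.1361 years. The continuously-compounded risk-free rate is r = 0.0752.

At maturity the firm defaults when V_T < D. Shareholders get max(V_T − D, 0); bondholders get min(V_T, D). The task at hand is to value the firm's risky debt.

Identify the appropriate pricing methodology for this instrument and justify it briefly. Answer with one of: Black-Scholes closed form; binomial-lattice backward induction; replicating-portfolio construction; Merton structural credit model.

Key observation: the data describe a firm's assets (V₀ = 553.6328, GBM) and a single zero-coupon debt of face 176.3305, so credit quantities follow from equity-as-call in the structural model.

framework: Merton structural credit model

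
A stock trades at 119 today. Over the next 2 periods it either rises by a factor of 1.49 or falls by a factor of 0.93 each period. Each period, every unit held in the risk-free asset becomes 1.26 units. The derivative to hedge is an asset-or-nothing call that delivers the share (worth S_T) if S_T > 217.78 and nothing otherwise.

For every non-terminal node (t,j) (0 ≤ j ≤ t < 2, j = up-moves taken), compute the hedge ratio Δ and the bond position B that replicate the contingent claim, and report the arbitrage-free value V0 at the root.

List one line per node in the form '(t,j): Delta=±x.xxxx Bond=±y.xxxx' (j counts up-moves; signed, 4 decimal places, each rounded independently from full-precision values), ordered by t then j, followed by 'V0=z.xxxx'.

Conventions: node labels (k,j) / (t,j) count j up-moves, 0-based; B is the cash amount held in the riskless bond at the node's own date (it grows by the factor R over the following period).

(0,0): Delta=1.8541 Bond=-162.8543
(1,0): Delta=0.0000 Bond=0.0000
(1,1): Delta=2.6607 Bond=-348.2121
V0=57.7870

Under the risk-neutral measure, an up-move has probability p* = (R−d)/(u−d) = 0.5893 and values discount at R = 1.26.
At maturity the claim pays: V(2,0)=0.0000, V(2,1)=0.0000, V(2,2)=264.1919
Node (1,0) S=110.6700: V=(p*·0.0000+(1−p*)·0.0000)/1.26=0.0000; Δ=(0.0000−0.0000)/(164.8983−102.9231)=0.0000; B=V−Δ·S=0.0000
Node (1,1) S=177.3100: V=(p*·264.1919+(1−p*)·0.0000)/1.26=123.5591; Δ=(264.1919−0.0000)/(264.1919−164.8983)=2.6607; B=V−Δ·S=-348.2121
Node (0,0) S=119.0000: V=(p*·123.5591+(1−p*)·0.0000)/1.26=57.7870; Δ=(123.5591−0.0000)/(177.3100−110.6700)=1.8541; B=V−Δ·S=-162.8543
As a check, the time-0 holding Δ(0,0)·S0 + B(0,0) comes to 57.7870 — exactly V0.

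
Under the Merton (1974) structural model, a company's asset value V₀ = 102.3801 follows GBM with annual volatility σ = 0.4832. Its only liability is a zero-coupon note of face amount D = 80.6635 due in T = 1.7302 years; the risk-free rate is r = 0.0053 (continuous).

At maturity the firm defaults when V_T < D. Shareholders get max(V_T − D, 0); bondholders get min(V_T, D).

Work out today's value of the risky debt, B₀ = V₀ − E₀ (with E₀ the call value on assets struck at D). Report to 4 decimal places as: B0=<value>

B0=66.7878

With assets at 102.3801 and a single debt payment of 80.6635 at 1.7302 years:
d₁ = [ln(V₀/D) + (r + σ²/2)T] / (σ√T)
   = [ln(102.3801/80.6635) + (0.0053 + 0.5·0.4832²)·1.7302] / (0.4832·√1.7302)
   = [0.238406 + 0.211156] / 0.635587 = 0.707317
d₂ = d₁ − σ√T = 0.707317 − 0.635587 = 0.071730
N(d₁) = 0.760315,  N(d₂) = 0.528592,  e^(−rT) = 0.990872
E₀ = V₀·N(d₁) − D·e^(−rT)·N(d₂)
   = 102.3801·0.760315 − 80.6635·0.990872·0.528592 = 35.592312
B₀ = V₀ − E₀ = 102.3801 − 35.592312 = 66.787788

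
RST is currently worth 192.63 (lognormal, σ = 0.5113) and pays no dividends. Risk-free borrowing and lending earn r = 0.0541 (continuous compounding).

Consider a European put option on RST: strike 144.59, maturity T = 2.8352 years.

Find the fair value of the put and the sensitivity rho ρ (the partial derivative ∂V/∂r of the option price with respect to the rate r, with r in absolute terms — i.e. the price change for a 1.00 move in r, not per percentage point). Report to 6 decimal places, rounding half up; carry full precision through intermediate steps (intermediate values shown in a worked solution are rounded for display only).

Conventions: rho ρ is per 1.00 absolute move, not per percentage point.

σ√T = 0.5113·√2.8352 = 0.860930
d₁ = (ln(S/K) + (r+σ²/2)T) / (σ√T) = (ln(192.63/144.59) + (0.0541+0.5113²/2)·2.8352) / 0.860930 = (0.286869 + 0.523984) / 0.860930 = 0.941835
d₂ = d₁ − σ√T = 0.941835 − 0.860930 = 0.080905
e^{−rT} = 0.857800
N(−d₁) = 0.173139,  N(−d₂) = 0.467759
Put price V = K·e^{−rT}·N(−d₂) − S·N(−d₁) = 58.015790 − 33.351700 = 24.664090
ρ = −K·T·e^{−rT}·N(−d₂) = -164.486367

price = 24.664090
ρ = -164.486367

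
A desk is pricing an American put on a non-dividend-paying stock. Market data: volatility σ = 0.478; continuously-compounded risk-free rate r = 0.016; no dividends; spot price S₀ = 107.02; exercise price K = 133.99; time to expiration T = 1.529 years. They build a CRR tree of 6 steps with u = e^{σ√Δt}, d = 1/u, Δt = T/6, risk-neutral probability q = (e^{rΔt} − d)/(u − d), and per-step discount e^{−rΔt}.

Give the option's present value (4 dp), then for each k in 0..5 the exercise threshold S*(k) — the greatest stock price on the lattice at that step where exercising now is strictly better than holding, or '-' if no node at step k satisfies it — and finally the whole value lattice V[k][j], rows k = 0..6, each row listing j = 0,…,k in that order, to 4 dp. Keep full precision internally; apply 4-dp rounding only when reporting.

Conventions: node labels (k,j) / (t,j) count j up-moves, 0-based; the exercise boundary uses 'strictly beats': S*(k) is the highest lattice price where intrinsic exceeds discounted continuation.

params: Δt=0.25483 u=1.27290 d=0.78561 q=0.44835 e^(-rΔt)=0.99593
t_6 payoffs: 108.8309 93.2252 67.9397 26.9700 0.0000 0.0000 0.0000
t_5: node(5,0) S=32.0251 payoff=101.9649 vs cont=101.4197 → 101.9649 [stop]  node(5,1) S=51.8896 payoff=82.1004 vs cont=81.5552 → 82.1004 [stop]  node(5,2) S=84.0756 payoff=49.9144 vs cont=49.3692 → 49.9144 [stop]  node(5,3) S=136.2260 payoff=0.0000 vs cont=14.8174 → 14.8174 [wait]  node(5,4) S=220.7241 payoff=0.0000 vs cont=0.0000 → 0.0000 [wait]  node(5,5) S=357.6347 payoff=0.0000 vs cont=0.0000 → 0.0000 [wait]  ⇒ S*(5)=84.0756
t_4: node(4,0) S=40.7648 payoff=93.2252 vs cont=92.6800 → 93.2252 [stop]  node(4,1) S=66.0503 payoff=67.9397 vs cont=67.3944 → 67.9397 [stop]  node(4,2) S=107.0200 payoff=26.9700 vs cont=34.0396 → 34.0396 [wait]  node(4,3) S=173.4023 payoff=0.0000 vs cont=8.1408 → 8.1408 [wait]  node(4,4) S=280.9601 payoff=0.0000 vs cont=0.0000 → 0.0000 [wait]  ⇒ S*(4)=66.0503
t_3: node(3,0) S=51.8896 payoff=82.1004 vs cont=81.5552 → 82.1004 [stop]  node(3,1) S=84.0756 payoff=49.9144 vs cont=52.5259 → 52.5259 [wait]  node(3,2) S=136.2260 payoff=0.0000 vs cont=22.3366 → 22.3366 [wait]  node(3,3) S=220.7241 payoff=0.0000 vs cont=4.4726 → 4.4726 [wait]  ⇒ S*(3)=51.8896
t_2: node(2,0) S=66.0503 payoff=67.9397 vs cont=68.5606 → 68.5606 [wait]  node(2,1) S=107.0200 payoff=26.9700 vs cont=38.8319 → 38.8319 [wait]  node(2,2) S=173.4023 payoff=0.0000 vs cont=14.2689 → 14.2689 [wait]  ⇒ S*(2)=-
t_1: node(1,0) S=84.0756 payoff=49.9144 vs cont=55.0070 → 55.0070 [wait]  node(1,1) S=136.2260 payoff=0.0000 vs cont=27.7059 → 27.7059 [wait]  ⇒ S*(1)=-
t_0: node(0,0) S=107.0200 payoff=26.9700 vs cont=42.5925 → 42.5925 [wait]  ⇒ S*(0)=-

price = 42.5925
boundary = - - - 51.8896 66.0503 84.0756
tree:
42.5925
55.0070 27.7059
68.5606 38.8319 14.2689
82.1004 52.5259 22.3366 4.4726
93.2252 67.9397 34.0396 8.1408 0.0000
101.9649 82.1004 49.9144 14.8174 0.0000 0.0000
108.8309 93.2252 67.9397 26.9700 0.0000 0.0000 0.0000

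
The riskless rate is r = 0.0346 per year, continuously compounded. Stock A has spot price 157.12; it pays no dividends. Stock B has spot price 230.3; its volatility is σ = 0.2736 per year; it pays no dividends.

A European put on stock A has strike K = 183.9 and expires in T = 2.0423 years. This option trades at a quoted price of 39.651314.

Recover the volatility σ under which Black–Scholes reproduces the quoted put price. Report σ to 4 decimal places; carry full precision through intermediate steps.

sigma = 0.3458

At σ = 0.3458 the Black–Scholes value reproduces the quote:
σ√T = 0.3458·√2.0423 = 0.494180
d₁ = (ln(S/K) + (r+σ²/2)T) / (σ√T) = (ln(157.12/183.9) + (0.0346+0.3458²/2)·2.0423) / 0.494180 = (-0.157382 + 0.192770) / 0.494180 = 0.071610
d₂ = d₁ − σ√T = 0.071610 − 0.494180 = -0.422570
e^{−rT} = 0.931775
N(−d₁) = 0.471456,  N(−d₂) = 0.663695
V = K·e^{−rT}·N(−d₂) − S·N(−d₁) = 113.726527 − 74.075214 = 39.651314 (equal to the quote); since ∂V/∂σ > 0 for all σ, the implied volatility is unique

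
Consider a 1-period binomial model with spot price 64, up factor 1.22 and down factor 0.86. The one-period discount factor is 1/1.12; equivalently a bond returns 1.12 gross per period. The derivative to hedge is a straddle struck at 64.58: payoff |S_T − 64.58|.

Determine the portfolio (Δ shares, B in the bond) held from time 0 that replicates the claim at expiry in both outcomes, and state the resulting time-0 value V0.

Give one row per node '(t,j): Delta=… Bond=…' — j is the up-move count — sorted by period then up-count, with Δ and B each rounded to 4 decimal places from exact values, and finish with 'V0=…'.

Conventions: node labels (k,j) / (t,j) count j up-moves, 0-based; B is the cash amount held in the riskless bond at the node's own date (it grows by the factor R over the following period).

(0,0): Delta=0.1719 Bond=0.0714
V0=11.0714

Under the risk-neutral measure, an up-move has probability p* = (R−d)/(u−d) = 0.7222 and values discount at R = 1.12.
Expiry values: V(1,0)=9.5400, V(1,1)=13.5000
(0,0): S=64.0000. Δ = (V_up−V_dn)/(S_up−S_dn) = (13.5000−9.5400)/(78.0800−55.0400) = 0.1719. V = [p*·13.5000 + (1−p*)·9.5400]/1.12 = 11.0714. B = V − Δ·S = 0.0714.
As a check, the time-0 holding Δ(0,0)·S0 + B(0,0) comes to 11.0714 — exactly V0.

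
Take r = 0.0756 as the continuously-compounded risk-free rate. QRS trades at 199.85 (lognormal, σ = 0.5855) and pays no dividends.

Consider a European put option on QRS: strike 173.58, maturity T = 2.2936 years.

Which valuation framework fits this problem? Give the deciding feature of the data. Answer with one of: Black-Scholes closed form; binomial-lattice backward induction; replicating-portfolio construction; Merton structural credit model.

Key observation: with QRS following a GBM at constant σ and r, the European put struck at 173.58 prices in closed form — nothing here needs a stepwise model or a balance sheet.

framework: Black-Scholes closed form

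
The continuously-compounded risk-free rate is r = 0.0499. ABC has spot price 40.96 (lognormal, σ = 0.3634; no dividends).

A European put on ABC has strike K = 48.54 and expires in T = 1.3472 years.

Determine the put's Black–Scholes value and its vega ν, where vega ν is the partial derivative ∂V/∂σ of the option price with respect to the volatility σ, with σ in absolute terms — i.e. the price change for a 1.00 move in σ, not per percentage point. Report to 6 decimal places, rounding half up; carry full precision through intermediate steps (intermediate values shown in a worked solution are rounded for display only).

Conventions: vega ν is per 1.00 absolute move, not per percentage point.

σ√T = 0.3634·√1.3472 = 0.421795
d₁ = (ln(S/K) + (r+σ²/2)T) / (σ√T) = (ln(40.96/48.54) + (0.0499+0.3634²/2)·1.3472) / 0.421795 = (-0.169792 + 0.156181) / 0.421795 = -0.032271
d₂ = d₁ − σ√T = -0.032271 − 0.421795 = -0.454065
e^{−rT} = 0.934985
N(−d₁) = 0.512872,  N(−d₂) = 0.675109
Put price V = K·e^{−rT}·N(−d₂) − S·N(−d₁) = 30.639252 − 21.007234 = 9.632017
φ(d₁) = (1/√(2π))·e^{−d₁²/2} = 0.398735
ν = S·φ(d₁)·√T = 18.956577

price = 9.632017
ν = 18.956577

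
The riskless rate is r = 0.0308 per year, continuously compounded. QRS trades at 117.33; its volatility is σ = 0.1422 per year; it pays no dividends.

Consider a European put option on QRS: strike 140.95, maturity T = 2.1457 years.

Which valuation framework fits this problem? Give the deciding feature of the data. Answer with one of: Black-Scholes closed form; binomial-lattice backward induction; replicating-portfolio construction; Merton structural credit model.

framework: Black-Scholes closed form

Key observation: a European-exercise option on QRS struck at 140.95 — a GBM underlying with constant parameters — admits an analytic price: the data contain no early exercise, no discrete tree, no debt structure.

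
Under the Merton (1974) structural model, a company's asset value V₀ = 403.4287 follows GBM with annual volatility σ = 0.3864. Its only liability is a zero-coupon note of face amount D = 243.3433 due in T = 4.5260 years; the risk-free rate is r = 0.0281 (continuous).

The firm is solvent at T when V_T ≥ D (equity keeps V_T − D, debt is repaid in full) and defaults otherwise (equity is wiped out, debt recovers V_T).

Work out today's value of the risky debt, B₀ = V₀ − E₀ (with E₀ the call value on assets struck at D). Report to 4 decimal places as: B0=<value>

B0=185.1083

With assets at 403.4287 and a single debt payment of 243.3433 at 4.5260 years:
d₁ = [ln(V₀/D) + (r + σ²/2)T] / (σ√T)
   = [ln(403.4287/243.3433) + (0.0281 + 0.5·0.3864²)·4.5260] / (0.3864·√4.5260)
   = [0.505527 + 0.465058] / 0.822043 = 1.180698
d₂ = d₁ − σ√T = 1.180698 − 0.822043 = 0.358655
N(d₁) = 0.881139,  N(d₂) = 0.640074,  e^(−rT) = 0.880575
E₀ = V₀·N(d₁) − D·e^(−rT)·N(d₂)
   = 403.4287·0.881139 − 243.3433·0.880575·0.640074 = 218.320428
B₀ = V₀ − E₀ = 403.4287 − 218.320428 = 185.108272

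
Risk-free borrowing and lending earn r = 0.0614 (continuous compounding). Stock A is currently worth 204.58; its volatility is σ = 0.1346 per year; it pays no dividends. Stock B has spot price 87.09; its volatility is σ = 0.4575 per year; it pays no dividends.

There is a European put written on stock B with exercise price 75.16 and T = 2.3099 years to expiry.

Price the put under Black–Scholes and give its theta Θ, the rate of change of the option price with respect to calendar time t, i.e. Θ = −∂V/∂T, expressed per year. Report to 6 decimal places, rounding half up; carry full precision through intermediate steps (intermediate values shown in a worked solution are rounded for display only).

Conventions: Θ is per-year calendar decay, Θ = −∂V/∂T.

price = 11.453574
Θ = -2.013667

σ√T = 0.4575·√2.3099 = 0.695325
d₁ = (ln(S/K) + (r+σ²/2)T) / (σ√T) = (ln(87.09/75.16) + (0.0614+0.4575²/2)·2.3099) / 0.695325 = (0.147323 + 0.383566) / 0.695325 = 0.763512
d₂ = d₁ − σ√T = 0.763512 − 0.695325 = 0.068188
e^{−rT} = 0.867771
N(−d₁) = 0.222579,  N(−d₂) = 0.472818
Put price V = K·e^{−rT}·N(−d₂) − S·N(−d₁) = 30.837976 − 19.384402 = 11.453574
φ(d₁) = (1/√(2π))·e^{−d₁²/2} = 0.298074
Θ = −S·φ(d₁)·σ/(2√T) + r·K·e^{−rT}·N(−d₂) = −3.907119 + 1.893452 = -2.013667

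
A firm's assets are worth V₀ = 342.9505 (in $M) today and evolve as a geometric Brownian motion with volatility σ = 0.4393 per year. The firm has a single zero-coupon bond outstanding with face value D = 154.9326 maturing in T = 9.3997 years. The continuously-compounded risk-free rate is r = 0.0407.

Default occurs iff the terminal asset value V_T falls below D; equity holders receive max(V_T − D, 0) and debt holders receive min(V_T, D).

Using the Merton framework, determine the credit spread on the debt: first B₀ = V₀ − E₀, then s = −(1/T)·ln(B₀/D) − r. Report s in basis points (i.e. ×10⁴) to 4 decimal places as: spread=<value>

Equity is a call on the firm's assets struck at D = 154.9326:
d₁ = [ln(V₀/D) + (r + σ²/2)T] / (σ√T)
   = [ln(342.9505/154.9326) + (0.0407 + 0.5·0.4393²)·9.3997] / (0.4393·√9.3997)
   = [0.794596 + 1.289566] / 1.346847 = 1.547438
d₂ = d₁ − σ√T = 1.547438 − 1.346847 = 0.200591
N(d₁) = 0.939121,  N(d₂) = 0.579491,  e^(−rT) = 0.682108
E₀ = V₀·N(d₁) − D·e^(−rT)·N(d₂)
   = 342.9505·0.939121 − 154.9326·0.682108·0.579491 = 260.831066
B₀ = V₀ − E₀ = 342.9505 − 260.831066 = 82.119434
spread = −(1/T)·ln(B₀/D) − r = −(1/9.3997)·ln(82.119434/154.9326) − 0.0407 = 0.02683572
in basis points: 0.02683572 × 10⁴ = 268.3572 bp

spread=268.3572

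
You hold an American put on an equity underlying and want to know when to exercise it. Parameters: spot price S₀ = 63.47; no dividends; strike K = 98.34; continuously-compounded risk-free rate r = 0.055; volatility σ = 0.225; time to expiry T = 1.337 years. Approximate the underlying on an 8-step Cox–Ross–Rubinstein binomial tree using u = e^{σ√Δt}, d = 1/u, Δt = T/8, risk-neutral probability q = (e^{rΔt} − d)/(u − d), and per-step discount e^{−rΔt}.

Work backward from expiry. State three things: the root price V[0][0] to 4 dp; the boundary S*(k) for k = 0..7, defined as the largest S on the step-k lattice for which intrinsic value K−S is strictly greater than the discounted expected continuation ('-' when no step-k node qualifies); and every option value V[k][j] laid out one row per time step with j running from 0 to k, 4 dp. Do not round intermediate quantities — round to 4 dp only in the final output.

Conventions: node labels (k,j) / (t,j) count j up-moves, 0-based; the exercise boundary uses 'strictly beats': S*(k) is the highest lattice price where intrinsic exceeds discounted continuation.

params: Δt=0.16712 u=1.09635 d=0.91212 q=0.52715 e^(-rΔt)=0.99085
t_8 payoffs: 67.9318 61.7902 54.4082 45.5351 34.8700 22.0508 6.6424 0.0000 0.0000
t_7: node(7,0) S=33.3378 payoff=65.0022 vs cont=64.1024 → 65.0022 [stop]  node(7,1) S=40.0712 payoff=58.2688 vs cont=57.3690 → 58.2688 [stop]  node(7,2) S=48.1644 payoff=50.1756 vs cont=49.2758 → 50.1756 [stop]  node(7,3) S=57.8924 payoff=40.4476 vs cont=39.5479 → 40.4476 [stop]  node(7,4) S=69.5850 payoff=28.7550 vs cont=27.8552 → 28.7550 [stop]  node(7,5) S=83.6393 payoff=14.7007 vs cont=13.8009 → 14.7007 [stop]  node(7,6) S=100.5322 payoff=0.0000 vs cont=3.1122 → 3.1122 [wait]  node(7,7) S=120.8369 payoff=0.0000 vs cont=0.0000 → 0.0000 [wait]  ⇒ S*(7)=83.6393
t_6: node(6,0) S=36.5498 payoff=61.7902 vs cont=60.8904 → 61.7902 [stop]  node(6,1) S=43.9318 payoff=54.4082 vs cont=53.5084 → 54.4082 [stop]  node(6,2) S=52.8049 payoff=45.5351 vs cont=44.6354 → 45.5351 [stop]  node(6,3) S=63.4700 payoff=34.8700 vs cont=33.9702 → 34.8700 [stop]  node(6,4) S=76.2892 payoff=22.0508 vs cont=21.1510 → 22.0508 [stop]  node(6,5) S=91.6976 payoff=6.6424 vs cont=8.5132 → 8.5132 [wait]  node(6,6) S=110.2180 payoff=0.0000 vs cont=1.4581 → 1.4581 [wait]  ⇒ S*(6)=76.2892
t_5: node(5,0) S=40.0712 payoff=58.2688 vs cont=57.3690 → 58.2688 [stop]  node(5,1) S=48.1644 payoff=50.1756 vs cont=49.2758 → 50.1756 [stop]  node(5,2) S=57.8924 payoff=40.4476 vs cont=39.5479 → 40.4476 [stop]  node(5,3) S=69.5850 payoff=28.7550 vs cont=27.8552 → 28.7550 [stop]  node(5,4) S=83.6393 payoff=14.7007 vs cont=14.7781 → 14.7781 [wait]  node(5,5) S=100.5322 payoff=0.0000 vs cont=4.7503 → 4.7503 [wait]  ⇒ S*(5)=69.5850
t_4: node(4,0) S=43.9318 payoff=54.4082 vs cont=53.5084 → 54.4082 [stop]  node(4,1) S=52.8049 payoff=45.5351 vs cont=44.6354 → 45.5351 [stop]  node(4,2) S=63.4700 payoff=34.8700 vs cont=33.9702 → 34.8700 [stop]  node(4,3) S=76.2892 payoff=22.0508 vs cont=21.1914 → 22.0508 [stop]  node(4,4) S=91.6976 payoff=6.6424 vs cont=9.4051 → 9.4051 [wait]  ⇒ S*(4)=76.2892
t_3: node(3,0) S=48.1644 payoff=50.1756 vs cont=49.2758 → 50.1756 [stop]  node(3,1) S=57.8924 payoff=40.4476 vs cont=39.5479 → 40.4476 [stop]  node(3,2) S=69.5850 payoff=28.7550 vs cont=27.8552 → 28.7550 [stop]  node(3,3) S=83.6393 payoff=14.7007 vs cont=15.2439 → 15.2439 [wait]  ⇒ S*(3)=69.5850
t_2: node(2,0) S=52.8049 payoff=45.5351 vs cont=44.6354 → 45.5351 [stop]  node(2,1) S=63.4700 payoff=34.8700 vs cont=33.9702 → 34.8700 [stop]  node(2,2) S=76.2892 payoff=22.0508 vs cont=21.4347 → 22.0508 [stop]  ⇒ S*(2)=76.2892
t_1: node(1,0) S=57.8924 payoff=40.4476 vs cont=39.5479 → 40.4476 [stop]  node(1,1) S=69.5850 payoff=28.7550 vs cont=27.8552 → 28.7550 [stop]  ⇒ S*(1)=69.5850
t_0: node(0,0) S=63.4700 payoff=34.8700 vs cont=33.9702 → 34.8700 [stop]  ⇒ S*(0)=63.4700

price = 34.8700
boundary = 63.4700 69.5850 76.2892 69.5850 76.2892 69.5850 76.2892 83.6393
tree:
34.8700
40.4476 28.7550
45.5351 34.8700 22.0508
50.1756 40.4476 28.7550 15.2439
54.4082 45.5351 34.8700 22.0508 9.4051
58.2688 50.1756 40.4476 28.7550 14.7781 4.7503
61.7902 54.4082 45.5351 34.8700 22.0508 8.5132 1.4581
65.0022 58.2688 50.1756 40.4476 28.7550 14.7007 3.1122 0.0000
67.9318 61.7902 54.4082 45.5351 34.8700 22.0508 6.6424 0.0000 0.0000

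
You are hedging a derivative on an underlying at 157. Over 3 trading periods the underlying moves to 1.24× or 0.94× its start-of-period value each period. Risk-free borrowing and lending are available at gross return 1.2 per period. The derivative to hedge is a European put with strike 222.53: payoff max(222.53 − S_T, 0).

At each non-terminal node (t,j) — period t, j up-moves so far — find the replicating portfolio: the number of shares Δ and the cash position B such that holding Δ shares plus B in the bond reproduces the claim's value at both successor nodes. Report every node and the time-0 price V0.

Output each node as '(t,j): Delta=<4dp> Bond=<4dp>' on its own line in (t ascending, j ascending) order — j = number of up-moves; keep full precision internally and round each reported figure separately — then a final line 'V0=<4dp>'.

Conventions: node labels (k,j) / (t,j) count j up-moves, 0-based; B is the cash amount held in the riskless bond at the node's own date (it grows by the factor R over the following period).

Arbitrage-free pricing uses the up-move probability p* = (R−d)/(u−d) = 0.8667, discounting each step at R = 1.2.
Expiry values: V(3,0)=92.1283, V(3,1)=50.5108, V(3,2)=0.0000, V(3,3)=0.0000
Node (2,0) S=138.7252: V=(p*·50.5108+(1−p*)·92.1283)/1.2=46.7165; Δ=(50.5108−92.1283)/(172.0192−130.4017)=-1.0000; B=V−Δ·S=185.4417
Node (2,1) S=182.9992: V=(p*·0.0000+(1−p*)·50.5108)/1.2=5.6123; Δ=(0.0000−50.5108)/(226.9190−172.0192)=-0.9201; B=V−Δ·S=173.9815
Node (2,2) S=241.4032: V=(p*·0.0000+(1−p*)·0.0000)/1.2=0.0000; Δ=(0.0000−0.0000)/(299.3400−226.9190)=0.0000; B=V−Δ·S=0.0000
Node (1,0) S=147.5800: V=(p*·5.6123+(1−p*)·46.7165)/1.2=9.2441; Δ=(5.6123−46.7165)/(182.9992−138.7252)=-0.9284; B=V−Δ·S=146.2579
Node (1,1) S=194.6800: V=(p*·0.0000+(1−p*)·5.6123)/1.2=0.6236; Δ=(0.0000−5.6123)/(241.4032−182.9992)=-0.0961; B=V−Δ·S=19.3313
Node (0,0) S=157.0000: V=(p*·0.6236+(1−p*)·9.2441)/1.2=1.4775; Δ=(0.6236−9.2441)/(194.6800−147.5800)=-0.1830; B=V−Δ·S=30.2124
As a check, the time-0 holding Δ(0,0)·S0 + B(0,0) comes to 1.4775 — exactly V0.

(0,0): Delta=-0.1830 Bond=30.2124
(1,0): Delta=-0.9284 Bond=146.2579
(1,1): Delta=-0.0961 Bond=19.3313
(2,0): Delta=-1.0000 Bond=185.4417
(2,1): Delta=-0.9201 Bond=173.9815
(2,2): Delta=0.0000 Bond=0.0000
V0=1.4775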